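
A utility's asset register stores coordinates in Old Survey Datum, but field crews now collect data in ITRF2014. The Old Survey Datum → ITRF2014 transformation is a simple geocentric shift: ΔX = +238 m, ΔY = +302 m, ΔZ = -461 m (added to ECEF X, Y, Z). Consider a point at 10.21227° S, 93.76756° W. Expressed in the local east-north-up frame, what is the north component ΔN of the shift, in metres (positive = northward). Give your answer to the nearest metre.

The local north axis is (−sin φ cos λ, −sin φ sin λ, cos φ), giving ΔN = -2.773 − 53.428 − 453.697 = -509.90 m.

ΔN = -510 m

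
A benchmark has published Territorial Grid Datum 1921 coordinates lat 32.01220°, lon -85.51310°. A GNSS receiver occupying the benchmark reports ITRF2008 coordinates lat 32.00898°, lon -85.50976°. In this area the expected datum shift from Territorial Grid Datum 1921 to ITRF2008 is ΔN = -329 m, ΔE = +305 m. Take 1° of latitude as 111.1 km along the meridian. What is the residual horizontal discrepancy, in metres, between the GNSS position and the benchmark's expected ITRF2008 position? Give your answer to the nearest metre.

30 m

Observed coordinate differences: Δφ = -0.00322°, Δλ = +0.00334°.
Converting to metres (1° lat = 111100 m, cos φ = 0.847935): observed ΔN = -357.7 m, observed ΔE = 314.6 m.
Subtracting the expected shift leaves a residual of -357.7 − (-329) = -28.7 m north and 314.6 − (305) = 9.6 m east.
Residual distance = √((-28.7)² + 9.6²) = 30.3 m.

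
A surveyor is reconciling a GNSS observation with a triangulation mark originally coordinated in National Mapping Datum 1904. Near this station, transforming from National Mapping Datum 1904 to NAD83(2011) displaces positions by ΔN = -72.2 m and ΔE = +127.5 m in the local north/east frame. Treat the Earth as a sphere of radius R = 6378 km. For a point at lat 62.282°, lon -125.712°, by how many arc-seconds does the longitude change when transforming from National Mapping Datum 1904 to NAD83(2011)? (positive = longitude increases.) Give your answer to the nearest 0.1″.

At latitude 62.282°, cos φ = 0.465120.
One radian of longitude at latitude φ spans R cos φ, so Δλ = ΔE / (R cos φ) = 127.5 / (6378000 × 0.465120) = 4.2979e-05 rad = 8.865″.

Δλ = 8.9″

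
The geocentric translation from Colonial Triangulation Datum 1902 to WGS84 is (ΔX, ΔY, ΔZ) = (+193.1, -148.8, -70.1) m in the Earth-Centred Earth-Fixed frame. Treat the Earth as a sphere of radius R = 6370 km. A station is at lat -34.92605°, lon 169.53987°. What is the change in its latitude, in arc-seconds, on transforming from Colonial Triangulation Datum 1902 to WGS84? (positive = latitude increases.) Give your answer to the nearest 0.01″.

Δφ = -5.88″

sin φ = -0.572519, cos φ = 0.819892, sin λ = 0.181551, cos λ = -0.983381.
North component: ΔN = −sin φ cos λ·ΔX − sin φ sin λ·ΔY + cos φ·ΔZ = −(-0.572519)(-0.983381)(193.1) − (-0.572519)(0.181551)(-148.8) + (0.819892)(-70.1) = -181.66 m.
1° of latitude spans πR/180 = 111177 m, so Δφ = -181.66 / 111177 × 3600 = -5.882″.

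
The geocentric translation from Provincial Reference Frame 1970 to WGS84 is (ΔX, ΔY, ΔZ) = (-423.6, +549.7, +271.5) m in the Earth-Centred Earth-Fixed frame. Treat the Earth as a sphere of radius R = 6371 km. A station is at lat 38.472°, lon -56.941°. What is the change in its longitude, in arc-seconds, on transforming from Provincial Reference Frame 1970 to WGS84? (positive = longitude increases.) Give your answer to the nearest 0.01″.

sin φ = 0.622132, cos φ = 0.782912, sin λ = -0.838109, cos λ = 0.545502.
East component: ΔE = −sin λ·ΔX + cos λ·ΔY = −(-0.838109)(-423.6) + (0.545502)(549.7) = -55.16 m.
1° of latitude spans πR/180 = 111195 m; at latitude φ, 1° of longitude spans that × cos φ = 87055.9 m, so Δλ = -55.16 / 87055.9 × 3600 = -2.281″.

Δλ = -2.28″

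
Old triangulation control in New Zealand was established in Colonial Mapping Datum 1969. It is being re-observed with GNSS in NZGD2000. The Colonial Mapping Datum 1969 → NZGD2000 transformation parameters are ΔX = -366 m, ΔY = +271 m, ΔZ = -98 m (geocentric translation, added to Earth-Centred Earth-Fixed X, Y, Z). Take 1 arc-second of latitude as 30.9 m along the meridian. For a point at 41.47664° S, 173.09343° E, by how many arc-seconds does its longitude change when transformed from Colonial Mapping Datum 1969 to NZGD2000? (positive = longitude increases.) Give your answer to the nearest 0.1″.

sin φ = -0.662315, cos φ = 0.749226, sin λ = 0.120251, cos λ = -0.992744.
East component: ΔE = −sin λ·ΔX + cos λ·ΔY = −(0.120251)(-366) + (-0.992744)(271) = -225.02 m.
1° of latitude spans 3600 × 30.90 = 111240 m; at latitude φ, 1° of longitude spans that × cos φ = 83343.9 m, so Δλ = -225.02 / 83343.9 × 3600 = -9.720″.

Δλ = -9.7″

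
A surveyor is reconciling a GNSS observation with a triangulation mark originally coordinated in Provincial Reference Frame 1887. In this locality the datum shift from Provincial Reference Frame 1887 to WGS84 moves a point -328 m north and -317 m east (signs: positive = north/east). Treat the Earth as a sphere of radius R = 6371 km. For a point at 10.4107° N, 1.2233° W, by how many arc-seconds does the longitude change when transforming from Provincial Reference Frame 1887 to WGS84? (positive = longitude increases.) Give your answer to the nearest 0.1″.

Δλ = -10.4″

At latitude 10.4107°, cos φ = 0.983538.
One radian of longitude at latitude φ spans R cos φ, so Δλ = ΔE / (R cos φ) = -317.0 / (6371000 × 0.983538) = -5.0590e-05 rad = -10.435″.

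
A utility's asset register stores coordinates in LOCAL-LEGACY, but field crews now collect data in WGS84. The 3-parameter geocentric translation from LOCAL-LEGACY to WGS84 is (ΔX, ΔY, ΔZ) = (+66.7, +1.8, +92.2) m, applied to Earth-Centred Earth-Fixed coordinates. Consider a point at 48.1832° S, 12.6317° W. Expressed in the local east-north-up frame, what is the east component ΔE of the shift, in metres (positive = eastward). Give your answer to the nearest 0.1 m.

ΔE = 16.3 m

At φ = -48.1832°, λ = -12.6317°: sin φ = -0.745281, cos φ = 0.666751, sin λ = -0.218683, cos λ = 0.975796.
ΔE = −sin λ·ΔX + cos λ·ΔY = −(-0.218683)·(66.7) + (0.975796)·(1.8) = 16.34 m.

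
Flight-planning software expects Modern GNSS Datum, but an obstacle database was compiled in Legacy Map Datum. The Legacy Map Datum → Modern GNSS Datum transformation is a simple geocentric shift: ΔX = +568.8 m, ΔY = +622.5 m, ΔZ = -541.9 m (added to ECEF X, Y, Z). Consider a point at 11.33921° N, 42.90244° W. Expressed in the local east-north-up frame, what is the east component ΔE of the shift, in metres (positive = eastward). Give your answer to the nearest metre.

At φ = 11.33921°, λ = -42.90244°: sin φ = 0.196617, cos φ = 0.980480, sin λ = -0.680752, cos λ = 0.732514.
ΔE = −sin λ·ΔX + cos λ·ΔY = −(-0.680752)·(568.8) + (0.732514)·(622.5) = 843.20 m.

ΔE = 843 m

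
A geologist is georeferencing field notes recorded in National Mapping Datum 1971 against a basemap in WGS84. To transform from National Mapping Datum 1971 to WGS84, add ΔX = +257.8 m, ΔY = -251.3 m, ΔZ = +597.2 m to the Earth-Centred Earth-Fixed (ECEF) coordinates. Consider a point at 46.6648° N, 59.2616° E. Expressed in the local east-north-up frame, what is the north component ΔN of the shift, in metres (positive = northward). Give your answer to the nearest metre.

ΔN = 471 m

At φ = 46.6648°, λ = 59.2616°: sin φ = 0.727351, cos φ = 0.686265, sin λ = 0.859510, cos λ = 0.511119.
ΔN = −sin φ cos λ·ΔX − sin φ sin λ·ΔY + cos φ·ΔZ = −(0.727351)(0.511119)(257.8) − (0.727351)(0.859510)(-251.3) + (0.686265)(597.2) = 471.10 m.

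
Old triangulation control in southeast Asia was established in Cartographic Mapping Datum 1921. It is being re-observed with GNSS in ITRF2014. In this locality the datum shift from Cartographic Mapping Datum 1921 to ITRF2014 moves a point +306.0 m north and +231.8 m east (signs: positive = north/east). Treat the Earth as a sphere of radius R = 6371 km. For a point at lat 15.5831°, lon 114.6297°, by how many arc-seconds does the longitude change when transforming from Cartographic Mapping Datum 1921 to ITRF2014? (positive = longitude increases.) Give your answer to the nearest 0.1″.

Δλ = 7.8″

At latitude 15.5831°, cos φ = 0.963242.
One radian of longitude at latitude φ spans R cos φ, so Δλ = ΔE / (R cos φ) = 231.8 / (6371000 × 0.963242) = 3.7772e-05 rad = 7.791″.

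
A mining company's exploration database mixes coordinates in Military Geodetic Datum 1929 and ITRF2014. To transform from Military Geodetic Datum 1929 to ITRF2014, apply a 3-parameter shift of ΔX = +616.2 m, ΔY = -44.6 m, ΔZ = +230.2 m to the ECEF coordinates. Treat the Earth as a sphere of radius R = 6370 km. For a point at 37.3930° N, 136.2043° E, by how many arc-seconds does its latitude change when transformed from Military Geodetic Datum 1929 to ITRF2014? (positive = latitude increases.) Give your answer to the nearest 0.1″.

Δφ = 15.3″

sin φ = 0.607279, cos φ = 0.794489, sin λ = 0.692089, cos λ = -0.721812.
North component: ΔN = −sin φ cos λ·ΔX − sin φ sin λ·ΔY + cos φ·ΔZ = −(0.607279)(-0.721812)(616.2) − (0.607279)(0.692089)(-44.6) + (0.794489)(230.2) = 471.74 m.
1° of latitude spans πR/180 = 111177 m, so Δφ = 471.74 / 111177 × 3600 = 15.275″.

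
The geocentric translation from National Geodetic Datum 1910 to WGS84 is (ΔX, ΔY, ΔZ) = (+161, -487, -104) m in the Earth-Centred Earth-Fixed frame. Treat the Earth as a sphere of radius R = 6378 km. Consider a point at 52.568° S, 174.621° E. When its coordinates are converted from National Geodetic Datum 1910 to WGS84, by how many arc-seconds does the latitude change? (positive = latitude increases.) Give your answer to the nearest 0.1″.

sin φ = -0.794075, cos φ = 0.607819, sin λ = 0.093743, cos λ = -0.995596.
North component: ΔN = −sin φ cos λ·ΔX − sin φ sin λ·ΔY + cos φ·ΔZ = −(-0.794075)(-0.995596)(161) − (-0.794075)(0.093743)(-487) + (0.607819)(-104) = -226.75 m.
1° of latitude spans πR/180 = 111317 m, so Δφ = -226.75 / 111317 × 3600 = -7.333″.

Δφ = -7.3″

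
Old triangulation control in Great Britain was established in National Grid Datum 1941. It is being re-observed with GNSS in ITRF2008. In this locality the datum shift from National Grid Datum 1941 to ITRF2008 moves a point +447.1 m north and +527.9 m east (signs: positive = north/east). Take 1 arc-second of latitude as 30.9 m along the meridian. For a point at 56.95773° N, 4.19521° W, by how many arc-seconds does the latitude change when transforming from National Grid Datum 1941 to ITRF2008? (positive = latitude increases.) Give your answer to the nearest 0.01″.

Δφ = 14.47″

1″ of latitude = 30.90 m, so Δφ = 447.1 / 30.90 = 14.469″.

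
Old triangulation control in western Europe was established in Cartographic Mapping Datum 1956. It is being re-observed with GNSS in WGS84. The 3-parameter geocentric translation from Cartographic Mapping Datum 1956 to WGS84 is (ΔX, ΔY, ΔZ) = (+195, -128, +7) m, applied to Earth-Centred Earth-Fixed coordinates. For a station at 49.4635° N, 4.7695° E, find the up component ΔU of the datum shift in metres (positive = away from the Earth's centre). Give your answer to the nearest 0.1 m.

At φ = 49.4635°, λ = 4.7695°: sin φ = 0.759992, cos φ = 0.649932, sin λ = 0.083147, cos λ = 0.996537.
ΔU = cos φ cos λ·ΔX + cos φ sin λ·ΔY + sin φ·ΔZ = (0.649932)(0.996537)(195) + (0.649932)(0.083147)(-128) + (0.759992)(7) = 124.70 m.

ΔU = 124.7 m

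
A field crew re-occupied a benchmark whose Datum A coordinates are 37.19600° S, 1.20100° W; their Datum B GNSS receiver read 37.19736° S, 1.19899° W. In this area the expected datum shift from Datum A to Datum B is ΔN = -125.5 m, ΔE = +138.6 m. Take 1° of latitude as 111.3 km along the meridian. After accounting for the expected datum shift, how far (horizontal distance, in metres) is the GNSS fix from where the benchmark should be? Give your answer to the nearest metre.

47 m

Observed coordinate differences: Δφ = -0.00136°, Δλ = +0.00201°.
Converting to metres (1° lat = 111300 m, cos φ = 0.796572): observed ΔN = -151.4 m, observed ΔE = 178.2 m.
Subtracting the expected shift leaves a residual of -151.4 − (-125.5) = -25.9 m north and 178.2 − (138.6) = 39.6 m east.
Residual distance = √((-25.9)² + 39.6²) = 47.3 m.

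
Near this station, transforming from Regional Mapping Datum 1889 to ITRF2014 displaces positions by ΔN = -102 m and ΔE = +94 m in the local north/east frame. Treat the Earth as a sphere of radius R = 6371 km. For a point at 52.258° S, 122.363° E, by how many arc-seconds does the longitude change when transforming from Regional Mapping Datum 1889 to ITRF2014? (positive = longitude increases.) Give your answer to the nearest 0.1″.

At latitude -52.258°, cos φ = 0.612107.
One radian of longitude at latitude φ spans R cos φ, so Δλ = ΔE / (R cos φ) = 94.0 / (6371000 × 0.612107) = 2.4104e-05 rad = 4.972″.

Δλ = 5.0″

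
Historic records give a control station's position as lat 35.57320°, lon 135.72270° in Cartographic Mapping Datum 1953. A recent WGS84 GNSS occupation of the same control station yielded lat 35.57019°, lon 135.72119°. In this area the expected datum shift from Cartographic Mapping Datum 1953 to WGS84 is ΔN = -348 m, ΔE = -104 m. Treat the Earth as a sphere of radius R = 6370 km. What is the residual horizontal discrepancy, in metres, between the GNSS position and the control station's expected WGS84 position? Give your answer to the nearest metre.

Observed coordinate differences: Δφ = -0.00301°, Δλ = -0.00151°.
Converting to metres (1° lat = 111177 m, cos φ = 0.813373): observed ΔN = -334.6 m, observed ΔE = -136.5 m.
Subtracting the expected shift leaves a residual of -334.6 − (-348) = 13.4 m north and -136.5 − (-104) = -32.5 m east.
Residual distance = √(13.4² + (-32.5)²) = 35.2 m.

35 m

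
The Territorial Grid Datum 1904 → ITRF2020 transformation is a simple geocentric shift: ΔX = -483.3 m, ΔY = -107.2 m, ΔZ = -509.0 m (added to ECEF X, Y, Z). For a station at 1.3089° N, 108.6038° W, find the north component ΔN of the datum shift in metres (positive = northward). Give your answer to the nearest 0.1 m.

ΔN = -514.7 m

The local north axis is (−sin φ cos λ, −sin φ sin λ, cos φ), giving ΔN = -3.522 − 2.321 − 508.867 = -514.71 m.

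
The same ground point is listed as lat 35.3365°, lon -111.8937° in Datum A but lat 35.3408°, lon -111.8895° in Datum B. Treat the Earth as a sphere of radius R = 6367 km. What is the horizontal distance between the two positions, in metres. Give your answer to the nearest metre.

Δφ = 35.3408° − 35.3365° = +0.0043°; Δλ = -111.8895° − -111.8937° = +0.0042°.
1° along a meridian = πR/180 = 111125 m.
ΔN = Δφ × 111125 = 477.8 m; ΔE = Δλ × 111125 × cos(35.3365°) = +0.0042 × 111125 × 0.815769 = 380.7 m.
Distance = √(ΔE² + ΔN²) = √(380.7² + 477.8²) = 611.0 m.

611 m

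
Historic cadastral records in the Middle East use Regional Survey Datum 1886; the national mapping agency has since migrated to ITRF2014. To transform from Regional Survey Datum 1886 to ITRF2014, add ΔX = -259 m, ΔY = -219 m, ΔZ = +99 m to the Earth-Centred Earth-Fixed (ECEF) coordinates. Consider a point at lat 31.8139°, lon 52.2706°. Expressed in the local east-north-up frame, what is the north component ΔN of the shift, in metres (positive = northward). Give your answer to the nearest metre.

ΔN = 259 m

At φ = 31.8139°, λ = 52.2706°: sin φ = 0.527162, cos φ = 0.849765, sin λ = 0.790910, cos λ = 0.611933.
ΔN = −sin φ cos λ·ΔX − sin φ sin λ·ΔY + cos φ·ΔZ = −(0.527162)(0.611933)(-259) − (0.527162)(0.790910)(-219) + (0.849765)(99) = 258.99 m.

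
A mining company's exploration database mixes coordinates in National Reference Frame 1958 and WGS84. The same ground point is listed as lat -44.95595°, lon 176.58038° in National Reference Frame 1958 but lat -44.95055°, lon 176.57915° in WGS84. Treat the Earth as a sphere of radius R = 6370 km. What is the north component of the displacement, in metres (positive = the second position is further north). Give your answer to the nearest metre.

Δφ = -44.95055° − -44.95595° = +0.00540°; Δλ = 176.57915° − 176.58038° = -0.00123°.
1° along a meridian = πR/180 = 111177 m.
ΔN = Δφ × 111177 = 600.4 m; ΔE = Δλ × 111177 × cos(-44.95595°) = -0.00123 × 111177 × 0.707650 = -96.8 m.

ΔN = 600 m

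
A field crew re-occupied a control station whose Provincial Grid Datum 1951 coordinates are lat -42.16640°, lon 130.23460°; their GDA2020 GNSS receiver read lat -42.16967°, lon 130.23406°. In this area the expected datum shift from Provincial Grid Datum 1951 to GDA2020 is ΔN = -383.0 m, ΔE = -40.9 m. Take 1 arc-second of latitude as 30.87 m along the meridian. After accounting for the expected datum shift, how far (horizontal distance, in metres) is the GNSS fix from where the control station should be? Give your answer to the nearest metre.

Observed coordinate differences: Δφ = -0.00327°, Δλ = -0.00054°.
Converting to metres (1° lat = 111132 m, cos φ = 0.741198): observed ΔN = -363.4 m, observed ΔE = -44.5 m.
Subtracting the expected shift leaves a residual of -363.4 − (-383.0) = 19.6 m north and -44.5 − (-40.9) = -3.6 m east.
Residual distance = √(19.6² + (-3.6)²) = 19.9 m.

20 m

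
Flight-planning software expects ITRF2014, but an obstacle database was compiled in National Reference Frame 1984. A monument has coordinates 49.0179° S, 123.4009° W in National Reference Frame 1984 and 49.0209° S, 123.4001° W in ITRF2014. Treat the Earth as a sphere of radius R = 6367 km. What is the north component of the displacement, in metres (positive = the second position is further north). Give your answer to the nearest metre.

ΔN = -333 m

Δφ = -49.0209° − -49.0179° = -0.0030°; Δλ = -123.4001° − -123.4009° = +0.0008°.
1° along a meridian = πR/180 = 111125 m.
ΔN = Δφ × 111125 = -333.4 m; ΔE = Δλ × 111125 × cos(-49.0179°) = +0.0008 × 111125 × 0.655823 = 58.3 m.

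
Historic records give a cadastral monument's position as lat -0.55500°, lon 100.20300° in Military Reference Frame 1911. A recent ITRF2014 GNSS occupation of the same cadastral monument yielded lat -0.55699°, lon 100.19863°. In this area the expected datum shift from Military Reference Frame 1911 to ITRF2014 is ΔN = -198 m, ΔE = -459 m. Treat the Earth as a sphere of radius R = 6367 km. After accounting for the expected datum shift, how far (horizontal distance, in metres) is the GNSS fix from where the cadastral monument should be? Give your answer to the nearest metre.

35 m

Observed coordinate differences: Δφ = -0.00199°, Δλ = -0.00437°.
Converting to metres (1° lat = 111125 m, cos φ = 0.999953): observed ΔN = -221.1 m, observed ΔE = -485.6 m.
Subtracting the expected shift leaves a residual of -221.1 − (-198) = -23.1 m north and -485.6 − (-459) = -26.6 m east.
Residual distance = √((-23.1)² + (-26.6)²) = 35.3 m.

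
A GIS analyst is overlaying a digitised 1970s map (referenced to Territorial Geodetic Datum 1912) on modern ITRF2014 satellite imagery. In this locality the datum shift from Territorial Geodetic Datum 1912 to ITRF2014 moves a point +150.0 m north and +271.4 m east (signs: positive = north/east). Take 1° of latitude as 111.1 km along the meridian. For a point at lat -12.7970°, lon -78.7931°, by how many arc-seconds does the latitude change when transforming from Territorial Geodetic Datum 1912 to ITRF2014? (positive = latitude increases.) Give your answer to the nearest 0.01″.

Δφ = 4.86″

1° of latitude = 111.1 km, so Δφ = 150.0 / 111100 = 0.0013501° = 4.860″.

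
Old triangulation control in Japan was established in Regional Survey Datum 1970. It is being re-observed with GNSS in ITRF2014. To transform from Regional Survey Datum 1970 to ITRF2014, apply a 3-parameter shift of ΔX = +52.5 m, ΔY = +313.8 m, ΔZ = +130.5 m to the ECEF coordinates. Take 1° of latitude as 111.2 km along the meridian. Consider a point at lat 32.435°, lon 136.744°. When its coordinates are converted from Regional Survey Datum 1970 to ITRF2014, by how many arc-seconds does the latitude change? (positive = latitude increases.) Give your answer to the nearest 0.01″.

sin φ = 0.536342, cos φ = 0.844000, sin λ = 0.685259, cos λ = -0.728299.
North component: ΔN = −sin φ cos λ·ΔX − sin φ sin λ·ΔY + cos φ·ΔZ = −(0.536342)(-0.728299)(52.5) − (0.536342)(0.685259)(313.8) + (0.844000)(130.5) = 15.32 m.
1° of latitude spans 111200 m, so Δφ = 15.32 / 111200 × 3600 = 0.496″.

Δφ = 0.50″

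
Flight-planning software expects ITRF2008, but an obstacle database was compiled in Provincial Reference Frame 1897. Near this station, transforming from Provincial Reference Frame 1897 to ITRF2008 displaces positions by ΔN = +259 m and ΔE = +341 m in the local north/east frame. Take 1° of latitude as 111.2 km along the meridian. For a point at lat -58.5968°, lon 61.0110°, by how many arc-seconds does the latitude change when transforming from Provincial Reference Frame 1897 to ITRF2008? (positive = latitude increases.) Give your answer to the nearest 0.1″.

1° of latitude = 111.2 km, so Δφ = 259.0 / 111200 = 0.0023291° = 8.385″.

Δφ = 8.4″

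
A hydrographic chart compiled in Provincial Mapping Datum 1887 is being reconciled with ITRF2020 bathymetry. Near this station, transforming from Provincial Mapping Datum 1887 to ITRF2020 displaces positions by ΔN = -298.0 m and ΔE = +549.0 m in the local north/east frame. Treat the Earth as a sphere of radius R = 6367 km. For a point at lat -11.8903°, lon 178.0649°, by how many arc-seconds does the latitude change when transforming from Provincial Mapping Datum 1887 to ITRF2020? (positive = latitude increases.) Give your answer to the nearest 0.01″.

Δφ = -9.65″

On a sphere of radius R, 1 rad of latitude = R, so Δφ = ΔN / R = -298.0 / 6367000 = -4.6804e-05 rad = -9.654″.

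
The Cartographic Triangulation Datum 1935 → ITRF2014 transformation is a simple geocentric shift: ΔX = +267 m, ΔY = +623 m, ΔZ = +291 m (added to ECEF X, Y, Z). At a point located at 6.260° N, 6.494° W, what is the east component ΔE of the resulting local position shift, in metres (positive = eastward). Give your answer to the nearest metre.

ΔE = 649 m

At φ = 6.260°, λ = -6.494°: sin φ = 0.109040, cos φ = 0.994037, sin λ = -0.113099, cos λ = 0.993584.
ΔE = −sin λ·ΔX + cos λ·ΔY = −(-0.113099)·(267) + (0.993584)·(623) = 649.20 m.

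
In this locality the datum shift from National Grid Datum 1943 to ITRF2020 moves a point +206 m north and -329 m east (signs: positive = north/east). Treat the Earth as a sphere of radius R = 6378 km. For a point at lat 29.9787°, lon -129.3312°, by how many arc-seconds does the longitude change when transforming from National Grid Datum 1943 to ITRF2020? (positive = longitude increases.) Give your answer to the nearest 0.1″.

Δλ = -12.3″

At latitude 29.9787°, cos φ = 0.866211.
One radian of longitude at latitude φ spans R cos φ, so Δλ = ΔE / (R cos φ) = -329.0 / (6378000 × 0.866211) = -5.9551e-05 rad = -12.283″.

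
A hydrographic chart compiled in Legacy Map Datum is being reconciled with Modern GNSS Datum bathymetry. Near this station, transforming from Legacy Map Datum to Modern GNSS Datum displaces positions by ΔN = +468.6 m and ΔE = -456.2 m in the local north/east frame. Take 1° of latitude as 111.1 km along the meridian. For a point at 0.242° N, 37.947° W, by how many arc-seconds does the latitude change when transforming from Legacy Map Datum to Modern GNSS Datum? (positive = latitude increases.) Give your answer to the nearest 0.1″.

Δφ = 15.2″

1° of latitude = 111.1 km, so Δφ = 468.6 / 111100 = 0.0042178° = 15.184″.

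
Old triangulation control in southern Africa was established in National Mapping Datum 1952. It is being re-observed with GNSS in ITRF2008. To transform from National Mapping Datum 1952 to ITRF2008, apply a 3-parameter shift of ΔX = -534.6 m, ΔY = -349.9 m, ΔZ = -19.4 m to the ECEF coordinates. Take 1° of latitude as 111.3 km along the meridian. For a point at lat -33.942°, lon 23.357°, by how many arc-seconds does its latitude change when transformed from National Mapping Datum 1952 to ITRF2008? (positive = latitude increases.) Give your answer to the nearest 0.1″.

Δφ = -11.9″

sin φ = -0.558353, cos φ = 0.829603, sin λ = 0.396459, cos λ = 0.918052.
North component: ΔN = −sin φ cos λ·ΔX − sin φ sin λ·ΔY + cos φ·ΔZ = −(-0.558353)(0.918052)(-534.6) − (-0.558353)(0.396459)(-349.9) + (0.829603)(-19.4) = -367.58 m.
1° of latitude spans 111300 m, so Δφ = -367.58 / 111300 × 3600 = -11.890″.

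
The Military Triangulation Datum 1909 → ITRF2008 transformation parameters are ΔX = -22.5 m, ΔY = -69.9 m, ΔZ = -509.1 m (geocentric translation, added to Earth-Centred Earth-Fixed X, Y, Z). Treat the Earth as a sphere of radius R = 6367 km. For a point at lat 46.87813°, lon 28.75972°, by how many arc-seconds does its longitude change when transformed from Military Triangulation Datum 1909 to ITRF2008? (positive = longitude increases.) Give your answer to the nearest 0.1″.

sin φ = 0.729901, cos φ = 0.683552, sin λ = 0.481137, cos λ = 0.876645.
East component: ΔE = −sin λ·ΔX + cos λ·ΔY = −(0.481137)(-22.5) + (0.876645)(-69.9) = -50.45 m.
1° of latitude spans πR/180 = 111125 m; at latitude φ, 1° of longitude spans that × cos φ = 75959.8 m, so Δλ = -50.45 / 75959.8 × 3600 = -2.391″.

Δλ = -2.4″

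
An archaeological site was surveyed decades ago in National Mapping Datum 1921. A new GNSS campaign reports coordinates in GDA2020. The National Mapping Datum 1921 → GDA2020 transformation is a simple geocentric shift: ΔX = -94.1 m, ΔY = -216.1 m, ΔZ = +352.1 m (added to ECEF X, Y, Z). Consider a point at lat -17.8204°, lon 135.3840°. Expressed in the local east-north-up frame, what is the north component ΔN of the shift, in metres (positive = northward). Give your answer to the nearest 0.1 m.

At φ = -17.8204°, λ = 135.3840°: sin φ = -0.306034, cos φ = 0.952020, sin λ = 0.702352, cos λ = -0.711830.
ΔN = −sin φ cos λ·ΔX − sin φ sin λ·ΔY + cos φ·ΔZ = −(-0.306034)(-0.711830)(-94.1) − (-0.306034)(0.702352)(-216.1) + (0.952020)(352.1) = 309.26 m.

ΔN = 309.3 m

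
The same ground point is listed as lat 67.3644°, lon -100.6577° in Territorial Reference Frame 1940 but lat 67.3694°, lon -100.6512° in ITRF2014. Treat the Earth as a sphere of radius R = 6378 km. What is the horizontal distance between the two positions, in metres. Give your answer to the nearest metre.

622 m

Δφ = 67.3694° − 67.3644° = +0.0050°; Δλ = -100.6512° − -100.6577° = +0.0065°.
1° along a meridian = πR/180 = 111317 m.
ΔN = Δφ × 111317 = 556.6 m; ΔE = Δλ × 111317 × cos(67.3644°) = +0.0065 × 111317 × 0.384869 = 278.5 m.
Distance = √(ΔE² + ΔN²) = √(278.5² + 556.6²) = 622.4 m.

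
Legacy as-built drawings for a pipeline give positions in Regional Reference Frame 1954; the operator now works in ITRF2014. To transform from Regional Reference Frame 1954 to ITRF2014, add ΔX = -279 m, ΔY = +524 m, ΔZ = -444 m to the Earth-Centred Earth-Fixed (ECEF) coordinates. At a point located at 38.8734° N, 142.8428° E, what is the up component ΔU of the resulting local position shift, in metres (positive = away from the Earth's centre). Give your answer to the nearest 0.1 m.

ΔU = 140.9 m

The local up (radial) axis is (cos φ cos λ, cos φ sin λ, sin φ), giving ΔU = 173.113 + 246.405 − 278.655 = 140.86 m.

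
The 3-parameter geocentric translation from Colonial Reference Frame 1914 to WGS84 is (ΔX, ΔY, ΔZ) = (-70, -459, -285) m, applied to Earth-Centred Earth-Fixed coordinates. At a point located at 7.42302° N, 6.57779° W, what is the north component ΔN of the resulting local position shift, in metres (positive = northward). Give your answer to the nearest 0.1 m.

At φ = 7.42302°, λ = -6.57779°: sin φ = 0.129194, cos φ = 0.991619, sin λ = -0.114552, cos λ = 0.993417.
ΔN = −sin φ cos λ·ΔX − sin φ sin λ·ΔY + cos φ·ΔZ = −(0.129194)(0.993417)(-70) − (0.129194)(-0.114552)(-459) + (0.991619)(-285) = -280.42 m.

ΔN = -280.4 m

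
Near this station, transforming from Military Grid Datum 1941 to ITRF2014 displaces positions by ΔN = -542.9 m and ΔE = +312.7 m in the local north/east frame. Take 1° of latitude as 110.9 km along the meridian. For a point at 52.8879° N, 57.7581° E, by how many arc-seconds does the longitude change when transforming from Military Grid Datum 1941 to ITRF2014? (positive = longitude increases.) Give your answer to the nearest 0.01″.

At latitude 52.8879°, cos φ = 0.603376.
1° of longitude at this latitude = 110.9 × cos φ = 66.91 km, so Δλ = 312.7 / 66914.4 = 0.0046731° = 16.823″.

Δλ = 16.82″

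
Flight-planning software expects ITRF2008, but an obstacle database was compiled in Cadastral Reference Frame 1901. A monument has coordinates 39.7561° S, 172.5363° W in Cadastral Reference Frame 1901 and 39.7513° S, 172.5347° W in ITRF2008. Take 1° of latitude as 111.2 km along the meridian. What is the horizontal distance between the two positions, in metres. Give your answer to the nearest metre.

551 m

Δφ = -39.7513° − -39.7561° = +0.0048°; Δλ = -172.5347° − -172.5363° = +0.0016°.
ΔN = Δφ × 111200 = 533.8 m; ΔE = Δλ × 111200 × cos(-39.7561°) = +0.0016 × 111200 × 0.768774 = 136.8 m.
Distance = √(ΔE² + ΔN²) = √(136.8² + 533.8²) = 551.0 m.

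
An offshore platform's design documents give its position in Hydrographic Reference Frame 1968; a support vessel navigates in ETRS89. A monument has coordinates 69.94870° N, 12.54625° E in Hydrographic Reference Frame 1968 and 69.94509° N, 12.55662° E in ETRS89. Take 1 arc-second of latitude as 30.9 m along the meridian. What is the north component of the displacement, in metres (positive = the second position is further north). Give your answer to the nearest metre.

ΔN = -402 m

Δφ = 69.94509° − 69.94870° = -0.00361°; Δλ = 12.55662° − 12.54625° = +0.01037°.
1° of latitude = 3600 × 30.90 = 111240 m.
ΔN = Δφ × 111240 = -401.6 m; ΔE = Δλ × 111240 × cos(69.94870°) = +0.01037 × 111240 × 0.342861 = 395.5 m.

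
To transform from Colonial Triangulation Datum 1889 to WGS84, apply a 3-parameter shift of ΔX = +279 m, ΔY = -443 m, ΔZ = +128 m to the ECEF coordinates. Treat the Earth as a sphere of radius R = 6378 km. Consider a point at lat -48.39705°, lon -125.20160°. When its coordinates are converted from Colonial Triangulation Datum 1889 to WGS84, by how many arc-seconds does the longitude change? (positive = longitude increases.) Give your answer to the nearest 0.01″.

sin φ = -0.747764, cos φ = 0.663965, sin λ = -0.817129, cos λ = -0.576455.
East component: ΔE = −sin λ·ΔX + cos λ·ΔY = −(-0.817129)(279) + (-0.576455)(-443) = 483.35 m.
1° of latitude spans πR/180 = 111317 m; at latitude φ, 1° of longitude spans that × cos φ = 73910.6 m, so Δλ = 483.35 / 73910.6 × 3600 = 23.543″.

Δλ = 23.54″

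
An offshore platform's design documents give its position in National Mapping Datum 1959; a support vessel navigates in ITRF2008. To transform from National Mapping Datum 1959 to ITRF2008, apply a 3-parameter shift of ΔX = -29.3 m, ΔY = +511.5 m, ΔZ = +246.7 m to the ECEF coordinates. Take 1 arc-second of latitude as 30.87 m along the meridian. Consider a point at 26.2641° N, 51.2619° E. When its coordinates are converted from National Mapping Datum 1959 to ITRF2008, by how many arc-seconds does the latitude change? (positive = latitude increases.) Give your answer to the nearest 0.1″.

Δφ = 1.7″

sin φ = 0.442509, cos φ = 0.896764, sin λ = 0.780014, cos λ = 0.625761.
North component: ΔN = −sin φ cos λ·ΔX − sin φ sin λ·ΔY + cos φ·ΔZ = −(0.442509)(0.625761)(-29.3) − (0.442509)(0.780014)(511.5) + (0.896764)(246.7) = 52.79 m.
1° of latitude spans 3600 × 30.87 = 111132 m, so Δφ = 52.79 / 111132 × 3600 = 1.710″.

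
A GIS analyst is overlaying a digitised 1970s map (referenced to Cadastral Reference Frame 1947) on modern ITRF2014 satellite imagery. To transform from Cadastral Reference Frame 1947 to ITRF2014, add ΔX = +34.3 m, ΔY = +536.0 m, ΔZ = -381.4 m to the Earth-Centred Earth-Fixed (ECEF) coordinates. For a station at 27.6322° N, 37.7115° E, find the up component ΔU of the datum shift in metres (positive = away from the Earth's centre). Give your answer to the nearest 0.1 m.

At φ = 27.6322°, λ = 37.7115°: sin φ = 0.463794, cos φ = 0.885943, sin λ = 0.611686, cos λ = 0.791101.
ΔU = cos φ cos λ·ΔX + cos φ sin λ·ΔY + sin φ·ΔZ = (0.885943)(0.791101)(34.3) + (0.885943)(0.611686)(536.0) + (0.463794)(-381.4) = 137.62 m.

ΔU = 137.6 m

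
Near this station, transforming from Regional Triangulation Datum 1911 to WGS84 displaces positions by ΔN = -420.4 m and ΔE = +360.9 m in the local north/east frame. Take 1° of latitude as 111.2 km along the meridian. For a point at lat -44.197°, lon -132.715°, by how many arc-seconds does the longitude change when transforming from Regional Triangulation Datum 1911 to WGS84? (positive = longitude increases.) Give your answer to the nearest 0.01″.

At latitude -44.197°, cos φ = 0.716947.
1° of longitude at this latitude = 111.2 × cos φ = 79.72 km, so Δλ = 360.9 / 79724.5 = 0.0045268° = 16.297″.

Δλ = 16.30″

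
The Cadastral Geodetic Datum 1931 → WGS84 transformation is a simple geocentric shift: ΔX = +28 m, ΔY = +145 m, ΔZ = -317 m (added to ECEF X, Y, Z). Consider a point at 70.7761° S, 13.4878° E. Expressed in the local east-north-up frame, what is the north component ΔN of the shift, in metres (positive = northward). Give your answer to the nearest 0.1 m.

ΔN = -46.7 m

At φ = -70.7761°, λ = 13.4878°: sin φ = -0.944239, cos φ = 0.329261, sin λ = 0.233238, cos λ = 0.972420.
ΔN = −sin φ cos λ·ΔX − sin φ sin λ·ΔY + cos φ·ΔZ = −(-0.944239)(0.972420)(28) − (-0.944239)(0.233238)(145) + (0.329261)(-317) = -46.73 m.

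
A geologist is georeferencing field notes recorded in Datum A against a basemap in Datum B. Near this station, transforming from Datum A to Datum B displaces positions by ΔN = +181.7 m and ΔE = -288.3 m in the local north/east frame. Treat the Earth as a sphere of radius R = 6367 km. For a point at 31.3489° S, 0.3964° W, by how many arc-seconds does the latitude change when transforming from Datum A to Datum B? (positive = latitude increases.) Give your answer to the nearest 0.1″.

Δφ = 5.9″

On a sphere of radius R, 1 rad of latitude = R, so Δφ = ΔN / R = 181.7 / 6367000 = 2.8538e-05 rad = 5.886″.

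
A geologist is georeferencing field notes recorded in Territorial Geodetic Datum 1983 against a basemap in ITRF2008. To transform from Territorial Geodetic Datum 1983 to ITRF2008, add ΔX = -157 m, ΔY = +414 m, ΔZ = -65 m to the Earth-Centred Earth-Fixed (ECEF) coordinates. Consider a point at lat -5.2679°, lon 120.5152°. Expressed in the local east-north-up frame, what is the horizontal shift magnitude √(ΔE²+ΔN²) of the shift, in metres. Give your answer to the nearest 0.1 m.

78.9 m

The local east axis at (φ, λ) is (−sin λ, cos λ, 0), so ΔE = −sin(120.5152°)·(-157) + cos(120.5152°)·414 = -74.96 m.
The local north axis is (−sin φ cos λ, −sin φ sin λ, cos φ), giving ΔN = 7.319 + 32.746 − 64.725 = -24.66 m.
Horizontal magnitude = √(ΔE² + ΔN²) = √((-74.96)² + (-24.66)²) = 78.91 m.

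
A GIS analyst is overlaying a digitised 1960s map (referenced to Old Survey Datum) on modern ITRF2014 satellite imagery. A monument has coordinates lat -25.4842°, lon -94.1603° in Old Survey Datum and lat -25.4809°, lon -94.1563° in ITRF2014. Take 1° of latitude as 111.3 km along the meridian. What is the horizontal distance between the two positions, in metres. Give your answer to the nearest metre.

Δφ = -25.4809° − -25.4842° = +0.0033°; Δλ = -94.1563° − -94.1603° = +0.0040°.
ΔN = Δφ × 111300 = 367.3 m; ΔE = Δλ × 111300 × cos(-25.4842°) = +0.0040 × 111300 × 0.902704 = 401.9 m.
Distance = √(ΔE² + ΔN²) = √(401.9² + 367.3²) = 544.4 m.

544 m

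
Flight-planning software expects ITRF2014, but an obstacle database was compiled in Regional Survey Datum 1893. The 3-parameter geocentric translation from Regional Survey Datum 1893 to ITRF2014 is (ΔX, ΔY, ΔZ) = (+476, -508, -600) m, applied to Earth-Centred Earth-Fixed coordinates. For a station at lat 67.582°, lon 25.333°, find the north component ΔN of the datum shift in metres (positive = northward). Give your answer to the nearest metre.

ΔN = -426 m

The local north axis is (−sin φ cos λ, −sin φ sin λ, cos φ), giving ΔN = -397.712 + 200.935 − 228.816 = -425.59 m.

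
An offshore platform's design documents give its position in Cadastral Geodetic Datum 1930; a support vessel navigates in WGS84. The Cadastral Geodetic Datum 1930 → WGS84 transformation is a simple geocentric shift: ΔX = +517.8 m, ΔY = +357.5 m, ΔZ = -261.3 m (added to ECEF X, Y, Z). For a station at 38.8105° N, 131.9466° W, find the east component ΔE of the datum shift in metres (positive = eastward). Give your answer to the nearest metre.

At φ = 38.8105°, λ = -131.9466°: sin φ = 0.626747, cos φ = 0.779223, sin λ = -0.743768, cos λ = -0.668438.
ΔE = −sin λ·ΔX + cos λ·ΔY = −(-0.743768)·(517.8) + (-0.668438)·(357.5) = 146.16 m.

ΔE = 146 m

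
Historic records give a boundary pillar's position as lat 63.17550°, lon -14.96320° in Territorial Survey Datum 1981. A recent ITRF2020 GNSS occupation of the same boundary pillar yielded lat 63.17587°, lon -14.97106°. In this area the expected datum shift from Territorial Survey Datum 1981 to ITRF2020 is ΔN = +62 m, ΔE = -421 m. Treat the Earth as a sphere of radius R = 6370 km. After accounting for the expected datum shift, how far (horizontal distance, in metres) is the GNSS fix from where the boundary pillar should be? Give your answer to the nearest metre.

34 m

Observed coordinate differences: Δφ = +0.00037°, Δλ = -0.00786°.
Converting to metres (1° lat = 111177 m, cos φ = 0.451259): observed ΔN = 41.1 m, observed ΔE = -394.3 m.
Subtracting the expected shift leaves a residual of 41.1 − (62) = -20.9 m north and -394.3 − (-421) = 26.7 m east.
Residual distance = √((-20.9)² + 26.7²) = 33.9 m.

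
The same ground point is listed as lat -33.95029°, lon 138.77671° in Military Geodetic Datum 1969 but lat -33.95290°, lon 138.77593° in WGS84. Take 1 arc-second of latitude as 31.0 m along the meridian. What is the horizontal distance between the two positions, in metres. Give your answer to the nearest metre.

Δφ = -33.95290° − -33.95029° = -0.00261°; Δλ = 138.77593° − 138.77671° = -0.00078°.
1° of latitude = 3600 × 31.00 = 111600 m.
ΔN = Δφ × 111600 = -291.3 m; ΔE = Δλ × 111600 × cos(-33.95029°) = -0.00078 × 111600 × 0.829522 = -72.2 m.
Distance = √(ΔE² + ΔN²) = √((-72.2)² + (-291.3)²) = 300.1 m.

300 m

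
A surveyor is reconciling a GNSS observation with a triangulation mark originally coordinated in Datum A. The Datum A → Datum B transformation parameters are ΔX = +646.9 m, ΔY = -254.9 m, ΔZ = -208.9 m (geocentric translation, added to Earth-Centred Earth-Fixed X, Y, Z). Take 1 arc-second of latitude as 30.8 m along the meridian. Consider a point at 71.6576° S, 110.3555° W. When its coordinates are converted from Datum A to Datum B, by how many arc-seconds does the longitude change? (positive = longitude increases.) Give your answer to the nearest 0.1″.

sin φ = -0.949193, cos φ = 0.314695, sin λ = -0.937552, cos λ = -0.347844.
East component: ΔE = −sin λ·ΔX + cos λ·ΔY = −(-0.937552)(646.9) + (-0.347844)(-254.9) = 695.17 m.
1° of latitude spans 3600 × 30.80 = 110880 m; at latitude φ, 1° of longitude spans that × cos φ = 34893.4 m, so Δλ = 695.17 / 34893.4 × 3600 = 71.721″.

Δλ = 71.7″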